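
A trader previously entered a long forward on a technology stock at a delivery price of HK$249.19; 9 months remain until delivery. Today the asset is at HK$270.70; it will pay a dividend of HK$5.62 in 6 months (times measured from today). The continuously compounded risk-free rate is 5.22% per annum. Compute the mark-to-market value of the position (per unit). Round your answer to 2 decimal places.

HK$25.60

PV(remaining dividends) I = 5.62·e^(−0.0522·6/12) = 5.4752
Current forward F = (S − I)·e^(rT) = (270.70 − 5.4752)·e^(0.0522·9/12) = 265.2248 × 1.039926 = 275.8142
Value (long) = (F − K)·e^(−rT) = (275.8142 − 249.19) × 0.961606 = 25.6020
Value = HK$25.60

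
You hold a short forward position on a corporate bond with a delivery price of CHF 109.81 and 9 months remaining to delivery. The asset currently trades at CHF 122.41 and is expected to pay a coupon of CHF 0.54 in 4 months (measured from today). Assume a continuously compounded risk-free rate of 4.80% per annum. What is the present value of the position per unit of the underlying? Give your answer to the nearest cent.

-CHF 15.95

PV(remaining coupons) I = 0.54·e^(−0.0480·4/12) = 0.5314
Current forward F = (S − I)·e^(rT) = (122.41 − 0.5314)·e^(0.0480·9/12) = 121.8786 × 1.036656 = 126.3462
Value (long) = (F − K)·e^(−rT) = (126.3462 − 109.81) × 0.964640 = 15.9515
Short position value = −(long value) = -CHF 15.95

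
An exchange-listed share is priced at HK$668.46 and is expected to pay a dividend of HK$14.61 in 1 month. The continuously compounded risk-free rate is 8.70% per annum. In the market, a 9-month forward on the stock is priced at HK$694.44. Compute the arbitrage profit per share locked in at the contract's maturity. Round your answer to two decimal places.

PV(dividends) I = 14.61·e^(−0.0870·1/12) = 14.5045
Fair forward F* = (S − I)·e^(rT) = (668.46 − 14.5045)·e^0.065250 = 653.9555 × 1.067426 = 698.0491
Market HK$694.44 < fair 698.0491: forward underpriced → reverse cash-and-carry (short the stock, invest proceeds at r, pay the dividends, go long the forward).
Profit at T = |F_mkt − F*| = |694.44 − 698.0491| = HK$3.61 per share

HK$3.61 per share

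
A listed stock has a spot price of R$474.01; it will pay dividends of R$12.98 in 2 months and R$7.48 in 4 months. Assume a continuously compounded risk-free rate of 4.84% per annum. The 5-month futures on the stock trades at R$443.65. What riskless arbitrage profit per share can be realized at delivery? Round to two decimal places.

PV(dividends) I = 12.98·e^(−0.0484·2/12) + 7.48·e^(−0.0484·4/12) = 20.2360
Fair futures F* = (S − I)·e^(rT) = (474.01 − 20.2360)·e^0.020167 = 453.7740 × 1.020372 = 463.0183
Market R$443.65 < fair 463.0183: forward underpriced → reverse cash-and-carry (short the stock, invest proceeds at r, pay the dividends, go long the forward).
Profit at T = |F_mkt − F*| = |443.65 − 463.0183| = R$19.37 per share

R$19.37 per share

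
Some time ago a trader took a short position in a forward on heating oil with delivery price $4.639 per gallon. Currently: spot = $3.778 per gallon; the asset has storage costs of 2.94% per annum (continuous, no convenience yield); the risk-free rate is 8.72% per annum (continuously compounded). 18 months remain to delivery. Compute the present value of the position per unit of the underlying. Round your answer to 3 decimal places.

$0.122 per gallon

Current fair forward for the remaining 18 months: F = S·e^((r + u)·T), (r + u) = 0.0872 + 0.0294 = 0.1166
F = 3.778 · e^(0.1166 × 18/12) = 3.778 × 1.191127 = 4.5001
Value of long forward = (F − K)·e^(−rT) = (4.5001 − 4.639) · e^(−0.0872·18/12)
= -0.1389 × 0.877393 = -0.122
Short position value = −(long value) = $0.122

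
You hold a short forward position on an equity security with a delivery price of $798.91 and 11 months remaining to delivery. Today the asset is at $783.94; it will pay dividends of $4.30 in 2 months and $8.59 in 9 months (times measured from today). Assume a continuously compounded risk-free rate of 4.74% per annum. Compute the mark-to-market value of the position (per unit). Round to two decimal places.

PV(remaining dividends) I = 4.30·e^(−0.0474·2/12) + 8.59·e^(−0.0474·9/12) = 12.5562
Current forward F = (S − I)·e^(rT) = (783.94 − 12.5562)·e^(0.0474·11/12) = 771.3838 × 1.044408 = 805.6394
Value (long) = (F − K)·e^(−rT) = (805.6394 − 798.91) × 0.957480 = 6.4433
Short position value = −(long value) = -$6.44

-$6.44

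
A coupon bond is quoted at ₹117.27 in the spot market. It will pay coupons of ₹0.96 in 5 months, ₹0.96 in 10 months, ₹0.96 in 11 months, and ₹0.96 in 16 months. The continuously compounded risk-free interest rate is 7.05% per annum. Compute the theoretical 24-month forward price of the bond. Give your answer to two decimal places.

₹130.87

PV(coupons) I = 0.96·e^(−0.0705·5/12) + 0.96·e^(−0.0705·10/12) + 0.96·e^(−0.0705·11/12) + 0.96·e^(−0.0705·16/12)
I = 0.9322 + 0.9052 + 0.8999 + 0.8739 = 3.6112
F = (S − I)·e^(rT) = (117.27 − 3.6112) · e^(0.0705·24/12)
= 113.6588 · e^0.141000 = 113.6588 × 1.151425 = ₹130.87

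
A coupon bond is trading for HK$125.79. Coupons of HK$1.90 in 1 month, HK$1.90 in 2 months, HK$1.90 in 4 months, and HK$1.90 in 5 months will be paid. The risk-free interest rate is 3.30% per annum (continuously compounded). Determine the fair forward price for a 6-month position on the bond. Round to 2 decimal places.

HK$120.22

PV(coupons) I = 1.90·e^(−0.0330·1/12) + 1.90·e^(−0.0330·2/12) + 1.90·e^(−0.0330·4/12) + 1.90·e^(−0.0330·5/12)
I = 1.8948 + 1.8896 + 1.8792 + 1.8741 = 7.5377
F = (S − I)·e^(rT) = (125.79 − 7.5377) · e^(0.0330·6/12)
= 118.2523 · e^0.016500 = 118.2523 × 1.016637 = HK$120.22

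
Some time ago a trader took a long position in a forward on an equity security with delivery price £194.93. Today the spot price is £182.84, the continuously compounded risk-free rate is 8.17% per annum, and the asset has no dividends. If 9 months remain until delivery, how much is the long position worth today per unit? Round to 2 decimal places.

Current fair forward for the remaining 9 months: F = S·e^(r·T), r = 0.0817
F = 182.84 · e^(0.0817 × 9/12) = 182.84 × 1.063191 = 194.3938
Value of long forward = (F − K)·e^(−rT) = (194.3938 − 194.93) · e^(−0.0817·9/12)
= -0.5362 × 0.940565 = -0.50

-£0.50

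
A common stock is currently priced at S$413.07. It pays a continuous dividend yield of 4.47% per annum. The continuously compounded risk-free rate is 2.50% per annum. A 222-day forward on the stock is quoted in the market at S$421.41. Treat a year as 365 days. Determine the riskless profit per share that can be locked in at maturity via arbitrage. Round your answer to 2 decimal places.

S$13.26 per share

Fair forward: F* = S·e^(carry·T), with carry = (r − q) = 0.0250 − 0.0447 = -0.0197
F* = 413.07 · e^(-0.0197 × 222/365) = 413.07 · e^-0.011982 = 413.07 × 0.988089 = S$408.1499
Market S$421.41 > fair S$408.1499: forward overpriced → cash-and-carry (buy spot, short the forward).
At maturity, profit = |F_mkt − F*| = |421.41 − 408.1499| = S$13.26 per share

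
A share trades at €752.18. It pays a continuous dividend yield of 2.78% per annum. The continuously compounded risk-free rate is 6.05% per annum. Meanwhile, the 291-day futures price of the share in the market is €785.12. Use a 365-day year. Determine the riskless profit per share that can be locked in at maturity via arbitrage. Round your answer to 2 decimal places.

Fair futures: F* = S·e^(carry·T), with carry = (r − q) = 0.0605 − 0.0278 = 0.0327
F* = 752.18 · e^(0.0327 × 291/365) = 752.18 · e^0.026070 = 752.18 × 1.026413 = €772.0473
Market €785.12 > fair €772.0473: forward overpriced → cash-and-carry (buy spot, short the forward).
At maturity, profit = |F_mkt − F*| = |785.12 − 772.0473| = €13.07 per share

€13.07 per share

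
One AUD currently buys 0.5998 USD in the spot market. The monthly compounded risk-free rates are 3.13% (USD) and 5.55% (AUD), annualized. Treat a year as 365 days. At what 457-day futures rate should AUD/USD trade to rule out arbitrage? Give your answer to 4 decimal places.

0.5820

By covered interest parity, F = S · (1+r_USD/12)^(12T) / (1+r_AUD/12)^(12T)
= 0.5998 × 1.039914 / 1.071789 = 0.5998 × 0.970260
F = 0.5820 USD per AUD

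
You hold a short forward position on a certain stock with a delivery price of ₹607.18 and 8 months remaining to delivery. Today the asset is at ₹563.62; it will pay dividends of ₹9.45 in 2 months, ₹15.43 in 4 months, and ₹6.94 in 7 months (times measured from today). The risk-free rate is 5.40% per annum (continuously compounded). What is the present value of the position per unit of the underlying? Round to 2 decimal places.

PV(remaining dividends) I = 9.45·e^(−0.0540·2/12) + 15.43·e^(−0.0540·4/12) + 6.94·e^(−0.0540·7/12) = 31.2449
Current forward F = (S − I)·e^(rT) = (563.62 − 31.2449)·e^(0.0540·8/12) = 532.3751 × 1.036656 = 551.8898
Value (long) = (F − K)·e^(−rT) = (551.8898 − 607.18) × 0.964640 = -53.3351
Short position value = −(long value) = ₹53.34

₹53.34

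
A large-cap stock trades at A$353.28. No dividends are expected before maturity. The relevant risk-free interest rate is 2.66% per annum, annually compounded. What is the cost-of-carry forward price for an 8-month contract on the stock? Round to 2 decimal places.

F = S · (1+r)^T
= 353.28 × 1.017656
F = A$359.52

A$359.52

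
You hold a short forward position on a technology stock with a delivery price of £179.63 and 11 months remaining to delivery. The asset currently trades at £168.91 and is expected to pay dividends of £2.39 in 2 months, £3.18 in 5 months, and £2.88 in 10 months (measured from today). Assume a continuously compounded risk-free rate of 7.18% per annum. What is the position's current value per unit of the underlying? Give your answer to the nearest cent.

£7.44

PV(remaining dividends) I = 2.39·e^(−0.0718·2/12) + 3.18·e^(−0.0718·5/12) + 2.88·e^(−0.0718·10/12) = 8.1606
Current forward F = (S − I)·e^(rT) = (168.91 − 8.1606)·e^(0.0718·11/12) = 160.7494 × 1.068031 = 171.6853
Value (long) = (F − K)·e^(−rT) = (171.6853 − 179.63) × 0.936303 = -7.4386
Short position value = −(long value) = £7.44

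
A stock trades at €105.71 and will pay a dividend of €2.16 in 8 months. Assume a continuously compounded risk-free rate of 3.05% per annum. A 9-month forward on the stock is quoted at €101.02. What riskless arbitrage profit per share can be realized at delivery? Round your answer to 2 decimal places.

€4.97 per share

PV(dividends) I = 2.16·e^(−0.0305·8/12) = 2.1165
Fair forward F* = (S − I)·e^(rT) = (105.71 − 2.1165)·e^0.022875 = 103.5935 × 1.023139 = 105.9905
Market €101.02 < fair 105.9905: forward underpriced → reverse cash-and-carry (short the stock, invest proceeds at r, pay the dividends, go long the forward).
Profit at T = |F_mkt − F*| = |101.02 − 105.9905| = €4.97 per share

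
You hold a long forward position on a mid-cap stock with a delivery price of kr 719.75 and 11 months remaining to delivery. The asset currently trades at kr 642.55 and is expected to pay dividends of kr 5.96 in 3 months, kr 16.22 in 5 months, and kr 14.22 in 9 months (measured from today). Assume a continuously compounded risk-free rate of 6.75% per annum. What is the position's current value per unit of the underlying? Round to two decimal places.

-kr 69.16

PV(remaining dividends) I = 5.96·e^(−0.0675·3/12) + 16.22·e^(−0.0675·5/12) + 14.22·e^(−0.0675·9/12) = 35.1485
Current forward F = (S − I)·e^(rT) = (642.55 − 35.1485)·e^(0.0675·11/12) = 607.4015 × 1.063829 = 646.1713
Value (long) = (F − K)·e^(−rT) = (646.1713 − 719.75) × 0.940000 = -69.1640
Value = -kr 69.16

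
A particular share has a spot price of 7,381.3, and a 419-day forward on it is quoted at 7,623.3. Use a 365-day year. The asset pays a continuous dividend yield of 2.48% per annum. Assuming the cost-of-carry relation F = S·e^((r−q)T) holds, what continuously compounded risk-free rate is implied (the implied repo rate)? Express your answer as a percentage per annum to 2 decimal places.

5.29%

From F = S·e^((r−q)T): (r − q) = ln(F/S)/T
ln(7623.3/7381.3) = ln(1.032786) = 0.032260
(r − q) = 0.032260 / (419/365) = 0.028102
r = ln(F/S)/T + q = 0.028102 + 0.0248 = 0.052902
r = 5.29%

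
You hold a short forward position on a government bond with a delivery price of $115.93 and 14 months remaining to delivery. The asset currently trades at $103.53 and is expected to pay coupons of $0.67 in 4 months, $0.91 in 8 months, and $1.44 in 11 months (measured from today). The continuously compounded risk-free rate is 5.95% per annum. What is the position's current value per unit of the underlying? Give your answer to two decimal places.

PV(remaining coupons) I = 0.67·e^(−0.0595·4/12) + 0.91·e^(−0.0595·8/12) + 1.44·e^(−0.0595·11/12) = 2.8950
Current forward F = (S − I)·e^(rT) = (103.53 − 2.8950)·e^(0.0595·14/12) = 100.6350 × 1.071883 = 107.8689
Value (long) = (F − K)·e^(−rT) = (107.8689 − 115.93) × 0.932938 = -7.5205
Short position value = −(long value) = $7.52

$7.52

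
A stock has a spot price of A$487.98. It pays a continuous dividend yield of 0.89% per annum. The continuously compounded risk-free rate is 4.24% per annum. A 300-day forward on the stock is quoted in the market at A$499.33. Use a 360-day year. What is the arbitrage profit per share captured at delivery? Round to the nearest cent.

A$2.46 per share

Fair forward: F* = S·e^(carry·T), with carry = (r − q) = 0.0424 − 0.0089 = 0.0335
F* = 487.98 · e^(0.0335 × 300/360) = 487.98 · e^0.027917 = 487.98 × 1.028310 = A$501.7947
Market A$499.33 < fair A$501.7947: forward underpriced → reverse cash-and-carry (short spot, go long the forward).
At maturity, profit = |F_mkt − F*| = |499.33 − 501.7947| = A$2.46 per share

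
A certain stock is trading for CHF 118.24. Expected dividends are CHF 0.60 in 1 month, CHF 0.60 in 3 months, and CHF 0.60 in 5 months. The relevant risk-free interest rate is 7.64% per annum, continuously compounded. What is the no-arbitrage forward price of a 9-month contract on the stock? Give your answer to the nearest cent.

PV(dividends) I = 0.60·e^(−0.0764·1/12) + 0.60·e^(−0.0764·3/12) + 0.60·e^(−0.0764·5/12)
I = 0.5962 + 0.5886 + 0.5812 = 1.7660
F = (S − I)·e^(rT) = (118.24 − 1.7660) · e^(0.0764·9/12)
= 116.4740 · e^0.057300 = 116.4740 × 1.058973 = CHF 123.34

CHF 123.34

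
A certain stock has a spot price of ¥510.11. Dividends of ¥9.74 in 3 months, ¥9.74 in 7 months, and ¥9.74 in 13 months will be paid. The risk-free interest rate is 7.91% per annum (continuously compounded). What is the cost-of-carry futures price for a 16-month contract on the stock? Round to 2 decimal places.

PV(dividends) I = 9.74·e^(−0.0791·3/12) + 9.74·e^(−0.0791·7/12) + 9.74·e^(−0.0791·13/12)
I = 9.5493 + 9.3008 + 8.9401 = 27.7902
F = (S − I)·e^(rT) = (510.11 − 27.7902) · e^(0.0791·16/12)
= 482.3198 · e^0.105467 = 482.3198 × 1.111229 = ¥535.97

¥535.97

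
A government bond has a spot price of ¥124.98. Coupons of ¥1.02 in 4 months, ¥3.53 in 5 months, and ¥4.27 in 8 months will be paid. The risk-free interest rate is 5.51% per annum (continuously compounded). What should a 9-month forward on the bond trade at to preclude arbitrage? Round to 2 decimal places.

¥121.32

PV(coupons) I = 1.02·e^(−0.0551·4/12) + 3.53·e^(−0.0551·5/12) + 4.27·e^(−0.0551·8/12)
I = 1.0014 + 3.4499 + 4.1160 = 8.5673
F = (S − I)·e^(rT) = (124.98 − 8.5673) · e^(0.0551·9/12)
= 116.4127 · e^0.041325 = 116.4127 × 1.042191 = ¥121.32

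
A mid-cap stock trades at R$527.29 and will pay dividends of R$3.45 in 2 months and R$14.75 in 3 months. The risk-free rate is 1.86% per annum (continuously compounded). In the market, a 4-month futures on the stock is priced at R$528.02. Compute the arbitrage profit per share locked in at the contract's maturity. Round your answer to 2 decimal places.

PV(dividends) I = 3.45·e^(−0.0186·2/12) + 14.75·e^(−0.0186·3/12) = 18.1209
Fair futures F* = (S − I)·e^(rT) = (527.29 − 18.1209)·e^0.006200 = 509.1691 × 1.006219 = 512.3356
Market R$528.02 > fair 512.3356: forward overpriced → cash-and-carry (borrow at r, buy the stock and collect the dividends, short the forward).
Profit at T = |F_mkt − F*| = |528.02 − 512.3356| = R$15.68 per share

R$15.68 per share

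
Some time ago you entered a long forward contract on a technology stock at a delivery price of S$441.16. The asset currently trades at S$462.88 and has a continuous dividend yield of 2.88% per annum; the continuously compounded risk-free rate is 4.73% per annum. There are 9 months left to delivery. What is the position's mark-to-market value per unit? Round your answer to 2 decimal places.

S$27.20

Current fair forward for the remaining 9 months: F = S·e^((r − q)·T), (r − q) = 0.0473 − 0.0288 = 0.0185
F = 462.88 · e^(0.0185 × 9/12) = 462.88 × 1.013972 = 469.3474
Value of long forward = (F − K)·e^(−rT) = (469.3474 − 441.16) · e^(−0.0473·9/12)
= 28.1874 × 0.965147 = 27.20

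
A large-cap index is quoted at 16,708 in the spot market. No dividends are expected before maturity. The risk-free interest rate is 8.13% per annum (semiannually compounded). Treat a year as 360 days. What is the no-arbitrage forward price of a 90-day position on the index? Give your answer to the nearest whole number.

17,044

F = S · (1+r/2)^(2T)
= 16708 × 1.020123
F = 17,044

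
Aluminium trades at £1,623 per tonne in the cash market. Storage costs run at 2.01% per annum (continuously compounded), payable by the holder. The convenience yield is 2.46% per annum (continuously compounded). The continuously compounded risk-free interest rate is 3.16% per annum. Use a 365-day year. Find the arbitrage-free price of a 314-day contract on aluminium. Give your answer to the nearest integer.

Net carry = r + u − y = 0.0316 + 0.0201 − 0.0246 = 0.0271
F = S·e^((r+u−y)T) = 1623 · e^(0.0271 × 314/365) = 1623 · e^0.023313
= 1623 × 1.023587 = £1,661 per tonne

£1,661 per tonne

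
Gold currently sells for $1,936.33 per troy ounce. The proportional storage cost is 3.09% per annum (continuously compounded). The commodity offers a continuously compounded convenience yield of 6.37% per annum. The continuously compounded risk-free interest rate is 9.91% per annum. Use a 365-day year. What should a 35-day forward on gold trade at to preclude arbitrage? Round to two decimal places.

Net carry = r + u − y = 0.0991 + 0.0309 − 0.0637 = 0.0663
F = S·e^((r+u−y)T) = 1936.33 · e^(0.0663 × 35/365) = 1936.33 · e^0.00635753
= 1936.33 × 1.00637778 = $1,948.68 per troy ounce

$1,948.68 per troy ounce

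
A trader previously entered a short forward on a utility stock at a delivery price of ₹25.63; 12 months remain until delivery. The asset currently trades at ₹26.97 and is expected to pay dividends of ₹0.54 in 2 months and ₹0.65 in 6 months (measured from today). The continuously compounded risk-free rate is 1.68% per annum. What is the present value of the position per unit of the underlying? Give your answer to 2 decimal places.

-₹0.58

PV(remaining dividends) I = 0.54·e^(−0.0168·2/12) + 0.65·e^(−0.0168·6/12) = 1.1831
Current forward F = (S − I)·e^(rT) = (26.97 − 1.1831)·e^(0.0168·12/12) = 25.7869 × 1.016942 = 26.2238
Value (long) = (F − K)·e^(−rT) = (26.2238 − 25.63) × 0.983340 = 0.5839
Short position value = −(long value) = -₹0.58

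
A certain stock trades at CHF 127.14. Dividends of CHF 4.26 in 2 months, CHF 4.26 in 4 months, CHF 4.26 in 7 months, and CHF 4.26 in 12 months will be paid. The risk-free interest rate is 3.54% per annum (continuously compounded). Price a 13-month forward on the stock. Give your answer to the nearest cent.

PV(dividends) I = 4.26·e^(−0.0354·2/12) + 4.26·e^(−0.0354·4/12) + 4.26·e^(−0.0354·7/12) + 4.26·e^(−0.0354·12/12)
I = 4.2349 + 4.2100 + 4.1729 + 4.1118 = 16.7296
F = (S − I)·e^(rT) = (127.14 − 16.7296) · e^(0.0354·13/12)
= 110.4104 · e^0.038350 = 110.4104 × 1.039095 = CHF 114.73

CHF 114.73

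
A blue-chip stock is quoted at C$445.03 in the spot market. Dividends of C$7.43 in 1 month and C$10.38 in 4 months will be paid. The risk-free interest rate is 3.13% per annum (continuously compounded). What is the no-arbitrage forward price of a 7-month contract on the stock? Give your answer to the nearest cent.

PV(dividends) I = 7.43·e^(−0.0313·1/12) + 10.38·e^(−0.0313·4/12)
I = 7.4106 + 10.2723 = 17.6829
F = (S − I)·e^(rT) = (445.03 − 17.6829) · e^(0.0313·7/12)
= 427.3471 · e^0.018258 = 427.3471 × 1.018426 = C$435.22

C$435.22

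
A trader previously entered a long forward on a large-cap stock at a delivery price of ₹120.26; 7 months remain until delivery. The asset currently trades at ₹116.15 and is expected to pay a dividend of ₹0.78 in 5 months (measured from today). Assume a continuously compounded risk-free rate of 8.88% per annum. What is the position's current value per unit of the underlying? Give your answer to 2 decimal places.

₹1.21

PV(remaining dividends) I = 0.78·e^(−0.0888·5/12) = 0.7517
Current forward F = (S − I)·e^(rT) = (116.15 − 0.7517)·e^(0.0888·7/12) = 115.3983 × 1.053165 = 121.5335
Value (long) = (F − K)·e^(−rT) = (121.5335 − 120.26) × 0.949519 = 1.2092
Value = ₹1.21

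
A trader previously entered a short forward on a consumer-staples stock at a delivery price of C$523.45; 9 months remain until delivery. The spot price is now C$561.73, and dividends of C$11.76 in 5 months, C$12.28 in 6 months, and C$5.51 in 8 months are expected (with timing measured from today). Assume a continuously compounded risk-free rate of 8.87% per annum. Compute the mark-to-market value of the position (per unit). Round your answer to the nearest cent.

-C$43.70

PV(remaining dividends) I = 11.76·e^(−0.0887·5/12) + 12.28·e^(−0.0887·6/12) + 5.51·e^(−0.0887·8/12) = 28.2742
Current forward F = (S − I)·e^(rT) = (561.73 − 28.2742)·e^(0.0887·9/12) = 533.4558 × 1.068788 = 570.1512
Value (long) = (F − K)·e^(−rT) = (570.1512 − 523.45) × 0.935640 = 43.6955
Short position value = −(long value) = -C$43.70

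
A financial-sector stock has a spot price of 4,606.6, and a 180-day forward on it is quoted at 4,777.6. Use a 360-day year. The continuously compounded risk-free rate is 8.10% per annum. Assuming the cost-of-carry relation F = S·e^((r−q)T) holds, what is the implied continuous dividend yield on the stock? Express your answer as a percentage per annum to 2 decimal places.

From F = S·e^((r−q)T): (r − q) = ln(F/S)/T
ln(4777.6/4606.6) = ln(1.037121) = 0.036449
(r − q) = 0.036449 / (180/360) = 0.072898
q = r − ln(F/S)/T = 0.0810 − 0.072898 = 0.008102
q = 0.81%

0.81%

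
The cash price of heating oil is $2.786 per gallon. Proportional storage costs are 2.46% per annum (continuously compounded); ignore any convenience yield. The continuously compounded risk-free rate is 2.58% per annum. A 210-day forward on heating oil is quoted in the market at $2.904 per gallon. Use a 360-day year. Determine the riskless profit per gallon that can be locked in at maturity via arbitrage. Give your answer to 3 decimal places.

Fair forward: F* = S·e^(carry·T), with carry = (r + u) = 0.0258 + 0.0246 = 0.0504
F* = 2.786 · e^(0.0504 × 210/360) = 2.786 · e^0.029400 = 2.786 × 1.029836 = $2.8691
Market $2.904 > fair $2.8691: forward overpriced → cash-and-carry (buy spot, short the forward).
At maturity, profit = |F_mkt − F*| = |2.904 − 2.8691| = $0.035 per gallon

$0.035 per gallon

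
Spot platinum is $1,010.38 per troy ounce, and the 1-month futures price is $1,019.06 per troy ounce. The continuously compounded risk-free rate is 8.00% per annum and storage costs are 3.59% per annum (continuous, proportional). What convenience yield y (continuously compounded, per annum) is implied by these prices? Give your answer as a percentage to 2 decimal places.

F = S·e^((r+u−y)T) ⇒ (r+u−y) = ln(F/S)/T
ln(1019.06/1010.38) = 0.008554; /T ⇒ 0.102648
y = r + u − ln(F/S)/T = 0.0800 + 0.0359 − 0.102648 = 0.013252
y = 1.33%

1.33%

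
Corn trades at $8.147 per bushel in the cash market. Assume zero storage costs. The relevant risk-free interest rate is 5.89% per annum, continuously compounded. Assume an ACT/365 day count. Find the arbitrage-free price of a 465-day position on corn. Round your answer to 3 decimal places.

$8.782 per bushel

F = S·e^(rT) = 8.147 · e^(0.0589 × 465/365) = 8.147 · e^0.075037
= 8.147 × 1.077924 = $8.782 per bushel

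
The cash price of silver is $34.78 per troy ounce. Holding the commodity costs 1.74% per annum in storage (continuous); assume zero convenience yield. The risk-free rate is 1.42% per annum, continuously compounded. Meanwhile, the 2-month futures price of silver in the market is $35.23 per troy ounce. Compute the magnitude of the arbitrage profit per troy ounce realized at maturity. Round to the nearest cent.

Fair futures: F* = S·e^(carry·T), with carry = (r + u) = 0.0142 + 0.0174 = 0.0316
F* = 34.78 · e^(0.0316 × 2/12) = 34.78 · e^0.005267 = 34.78 × 1.005281 = $34.9637
Market $35.23 > fair $34.9637: forward overpriced → cash-and-carry (buy spot, short the forward).
At maturity, profit = |F_mkt − F*| = |35.23 − 34.9637| = $0.27 per troy ounce

$0.27 per troy ounce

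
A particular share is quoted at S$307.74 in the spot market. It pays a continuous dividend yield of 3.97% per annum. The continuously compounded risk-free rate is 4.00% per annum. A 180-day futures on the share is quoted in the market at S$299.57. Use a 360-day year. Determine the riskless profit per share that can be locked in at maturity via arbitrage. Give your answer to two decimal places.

Fair futures: F* = S·e^(carry·T), with carry = (r − q) = 0.0400 − 0.0397 = 0.0003
F* = 307.74 · e^(0.0003 × 180/360) = 307.74 · e^0.000150 = 307.74 × 1.000150 = S$307.7862
Market S$299.57 < fair S$307.7862: forward underpriced → reverse cash-and-carry (short spot, go long the forward).
At maturity, profit = |F_mkt − F*| = |299.57 − 307.7862| = S$8.22 per share

S$8.22 per share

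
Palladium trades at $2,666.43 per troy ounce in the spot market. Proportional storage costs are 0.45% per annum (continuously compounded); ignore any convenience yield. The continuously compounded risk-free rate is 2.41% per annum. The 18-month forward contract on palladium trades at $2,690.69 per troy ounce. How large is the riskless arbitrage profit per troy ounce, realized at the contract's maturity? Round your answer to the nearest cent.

$92.62 per troy ounce

Fair forward: F* = S·e^(carry·T), with carry = (r + u) = 0.0241 + 0.0045 = 0.0286
F* = 2666.43 · e^(0.0286 × 18/12) = 2666.43 · e^0.04290000 = 2666.43 × 1.04383351 = $2783.3090
Market $2690.69 < fair $2783.3090: forward underpriced → reverse cash-and-carry (short spot, go long the forward).
At maturity, profit = |F_mkt − F*| = |2690.69 − 2783.3090| = $92.62 per troy ounce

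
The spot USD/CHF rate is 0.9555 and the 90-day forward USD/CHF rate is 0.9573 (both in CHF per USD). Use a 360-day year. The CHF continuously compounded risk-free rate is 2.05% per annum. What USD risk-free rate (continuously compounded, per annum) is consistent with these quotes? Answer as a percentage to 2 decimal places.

F = S·e^((r_CHF − r_USD)T) ⇒ r_USD = r_CHF − ln(F/S)/T
ln(0.9573/0.9555) = 0.001882; /(90/360) = 0.007528
r_USD = 0.0205 − 0.007528 = 0.012972
r_USD = 1.30%

1.30%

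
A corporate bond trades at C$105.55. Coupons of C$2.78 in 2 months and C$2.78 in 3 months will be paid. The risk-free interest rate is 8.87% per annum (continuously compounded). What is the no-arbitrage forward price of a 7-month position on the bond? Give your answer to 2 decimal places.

C$105.41

PV(coupons) I = 2.78·e^(−0.0887·2/12) + 2.78·e^(−0.0887·3/12)
I = 2.7392 + 2.7190 = 5.4582
F = (S − I)·e^(rT) = (105.55 − 5.4582) · e^(0.0887·7/12)
= 100.0918 · e^0.051742 = 100.0918 × 1.053104 = C$105.41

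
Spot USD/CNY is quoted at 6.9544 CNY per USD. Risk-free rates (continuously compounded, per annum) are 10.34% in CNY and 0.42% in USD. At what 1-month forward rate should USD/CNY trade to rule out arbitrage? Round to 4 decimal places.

F = S·e^((r_CNY − r_USD)T) = 6.9544 · e^((0.1034 − 0.0042) × 1/12)
= 6.9544 · e^0.008267 = 6.9544 × 1.008301
F = 7.0121 CNY per USD

7.0121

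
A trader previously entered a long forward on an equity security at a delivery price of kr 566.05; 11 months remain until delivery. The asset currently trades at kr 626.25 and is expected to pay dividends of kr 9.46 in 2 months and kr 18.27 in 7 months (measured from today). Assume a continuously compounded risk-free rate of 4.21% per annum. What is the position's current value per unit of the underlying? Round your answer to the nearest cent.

kr 54.41

PV(remaining dividends) I = 9.46·e^(−0.0421·2/12) + 18.27·e^(−0.0421·7/12) = 27.2206
Current forward F = (S − I)·e^(rT) = (626.25 − 27.2206)·e^(0.0421·11/12) = 599.0294 × 1.039346 = 622.5988
Value (long) = (F − K)·e^(−rT) = (622.5988 − 566.05) × 0.962144 = 54.4081
Value = kr 54.41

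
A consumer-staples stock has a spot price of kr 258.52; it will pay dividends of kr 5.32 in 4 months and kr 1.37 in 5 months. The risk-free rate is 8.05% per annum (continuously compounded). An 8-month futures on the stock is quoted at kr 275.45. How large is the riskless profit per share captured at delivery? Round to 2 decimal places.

PV(dividends) I = 5.32·e^(−0.0805·4/12) + 1.37·e^(−0.0805·5/12) = 6.5040
Fair futures F* = (S − I)·e^(rT) = (258.52 − 6.5040)·e^0.053667 = 252.0160 × 1.055133 = 265.9104
Market kr 275.45 > fair 265.9104: forward overpriced → cash-and-carry (borrow at r, buy the stock and collect the dividends, short the forward).
Profit at T = |F_mkt − F*| = |275.45 − 265.9104| = kr 9.54 per share

kr 9.54 per share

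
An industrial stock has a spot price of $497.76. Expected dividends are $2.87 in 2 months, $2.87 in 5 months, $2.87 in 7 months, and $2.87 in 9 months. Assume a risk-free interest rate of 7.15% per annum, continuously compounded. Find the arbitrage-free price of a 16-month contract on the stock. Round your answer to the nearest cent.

PV(dividends) I = 2.87·e^(−0.0715·2/12) + 2.87·e^(−0.0715·5/12) + 2.87·e^(−0.0715·7/12) + 2.87·e^(−0.0715·9/12)
I = 2.8360 + 2.7858 + 2.7528 + 2.7202 = 11.0948
F = (S − I)·e^(rT) = (497.76 − 11.0948) · e^(0.0715·16/12)
= 486.6652 · e^0.095333 = 486.6652 × 1.100025 = $535.34

$535.34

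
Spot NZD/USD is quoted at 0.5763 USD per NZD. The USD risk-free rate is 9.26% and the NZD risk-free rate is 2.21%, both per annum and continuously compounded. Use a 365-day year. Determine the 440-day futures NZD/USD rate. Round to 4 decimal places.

F = S·e^((r_USD − r_NZD)T) = 0.5763 · e^((0.0926 − 0.0221) × 440/365)
= 0.5763 · e^0.084986 = 0.5763 × 1.088702
F = 0.6274 USD per NZD

0.6274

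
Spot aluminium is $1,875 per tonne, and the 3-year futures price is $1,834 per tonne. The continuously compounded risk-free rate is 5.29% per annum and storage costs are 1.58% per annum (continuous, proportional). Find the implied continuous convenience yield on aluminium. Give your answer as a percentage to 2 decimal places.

F = S·e^((r+u−y)T) ⇒ (r+u−y) = ln(F/S)/T
ln(1834/1875) = -0.022109; /T ⇒ -0.007370
y = r + u − ln(F/S)/T = 0.0529 + 0.0158 + 0.007370 = 0.076070
y = 7.61%

7.61%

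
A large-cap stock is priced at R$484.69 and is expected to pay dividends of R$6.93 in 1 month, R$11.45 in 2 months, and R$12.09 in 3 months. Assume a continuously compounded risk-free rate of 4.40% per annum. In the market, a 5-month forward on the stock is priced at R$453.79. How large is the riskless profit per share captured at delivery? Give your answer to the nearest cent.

R$9.08 per share

PV(dividends) I = 6.93·e^(−0.0440·1/12) + 11.45·e^(−0.0440·2/12) + 12.09·e^(−0.0440·3/12) = 30.2287
Fair forward F* = (S − I)·e^(rT) = (484.69 − 30.2287)·e^0.018333 = 454.4613 × 1.018502 = 462.8697
Market R$453.79 < fair 462.8697: forward underpriced → reverse cash-and-carry (short the stock, invest proceeds at r, pay the dividends, go long the forward).
Profit at T = |F_mkt − F*| = |453.79 − 462.8697| = R$9.08 per share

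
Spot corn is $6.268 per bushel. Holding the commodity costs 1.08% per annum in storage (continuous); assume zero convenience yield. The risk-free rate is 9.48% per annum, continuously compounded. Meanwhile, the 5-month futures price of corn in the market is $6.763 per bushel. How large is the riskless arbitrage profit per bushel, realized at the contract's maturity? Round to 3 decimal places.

Fair futures: F* = S·e^(carry·T), with carry = (r + u) = 0.0948 + 0.0108 = 0.1056
F* = 6.268 · e^(0.1056 × 5/12) = 6.268 · e^0.044000 = 6.268 × 1.044982 = $6.5499
Market $6.763 > fair $6.5499: forward overpriced → cash-and-carry (buy spot, short the forward).
At maturity, profit = |F_mkt − F*| = |6.763 − 6.5499| = $0.213 per bushel

$0.213 per bushel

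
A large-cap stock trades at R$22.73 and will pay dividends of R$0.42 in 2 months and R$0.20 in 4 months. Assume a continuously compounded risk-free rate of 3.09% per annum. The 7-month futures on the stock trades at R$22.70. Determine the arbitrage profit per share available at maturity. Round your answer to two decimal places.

PV(dividends) I = 0.42·e^(−0.0309·2/12) + 0.20·e^(−0.0309·4/12) = 0.6158
Fair futures F* = (S − I)·e^(rT) = (22.73 − 0.6158)·e^0.018025 = 22.1142 × 1.018188 = 22.5164
Market R$22.70 > fair 22.5164: forward overpriced → cash-and-carry (borrow at r, buy the stock and collect the dividends, short the forward).
Profit at T = |F_mkt − F*| = |22.70 − 22.5164| = R$0.18 per share

R$0.18 per share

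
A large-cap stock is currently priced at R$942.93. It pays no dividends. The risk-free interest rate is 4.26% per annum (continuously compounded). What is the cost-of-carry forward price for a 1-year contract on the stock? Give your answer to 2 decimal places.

R$983.97

F = S·e^(rT) = 942.93 · e^(0.0426 × 12/12)
= 942.93 · e^0.042600 = 942.93 × 1.043520
F = R$983.97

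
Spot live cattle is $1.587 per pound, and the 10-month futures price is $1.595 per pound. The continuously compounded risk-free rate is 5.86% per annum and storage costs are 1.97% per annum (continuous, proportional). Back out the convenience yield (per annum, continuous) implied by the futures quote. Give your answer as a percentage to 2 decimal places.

F = S·e^((r+u−y)T) ⇒ (r+u−y) = ln(F/S)/T
ln(1.595/1.587) = 0.005028; /T ⇒ 0.006034
y = r + u − ln(F/S)/T = 0.0586 + 0.0197 − 0.006034 = 0.072266
y = 7.23%

7.23%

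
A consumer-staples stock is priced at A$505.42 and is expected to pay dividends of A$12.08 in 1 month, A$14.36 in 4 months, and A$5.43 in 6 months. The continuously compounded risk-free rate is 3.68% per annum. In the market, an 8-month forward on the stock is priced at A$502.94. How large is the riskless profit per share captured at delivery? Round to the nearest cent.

A$17.31 per share

PV(dividends) I = 12.08·e^(−0.0368·1/12) + 14.36·e^(−0.0368·4/12) + 5.43·e^(−0.0368·6/12) = 31.5589
Fair forward F* = (S − I)·e^(rT) = (505.42 − 31.5589)·e^0.024533 = 473.8611 × 1.024836 = 485.6299
Market A$502.94 > fair 485.6299: forward overpriced → cash-and-carry (borrow at r, buy the stock and collect the dividends, short the forward).
Profit at T = |F_mkt − F*| = |502.94 − 485.6299| = A$17.31 per share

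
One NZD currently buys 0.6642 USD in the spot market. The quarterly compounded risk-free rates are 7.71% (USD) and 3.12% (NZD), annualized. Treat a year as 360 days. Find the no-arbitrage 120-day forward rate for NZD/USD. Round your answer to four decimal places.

0.6743

By covered interest parity, F = S · (1+r_USD/4)^(4T) / (1+r_NZD/4)^(4T)
= 0.6642 × 1.025782 / 1.010413 = 0.6642 × 1.015211
F = 0.6743 USD per NZD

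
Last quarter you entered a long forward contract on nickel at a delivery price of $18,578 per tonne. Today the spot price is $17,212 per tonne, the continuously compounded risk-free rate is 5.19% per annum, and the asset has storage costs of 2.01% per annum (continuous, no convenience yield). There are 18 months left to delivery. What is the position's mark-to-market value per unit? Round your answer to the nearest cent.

Current fair forward for the remaining 18 months: F = S·e^((r + u)·T), (r + u) = 0.0519 + 0.0201 = 0.0720
F = 17212 · e^(0.0720 × 18/12) = 17212 × 1.11404775 = 19174.9899
Value of long forward = (F − K)·e^(−rT) = (19174.9899 − 18578) · e^(−0.0519·18/12)
= 596.9899 × 0.92510318 = 552.28

$552.28 per tonne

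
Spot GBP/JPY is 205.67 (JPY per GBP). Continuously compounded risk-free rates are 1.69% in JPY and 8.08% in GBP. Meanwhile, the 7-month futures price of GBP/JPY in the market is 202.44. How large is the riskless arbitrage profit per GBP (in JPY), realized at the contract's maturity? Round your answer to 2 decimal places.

4.30 per GBP (in JPY)

Fair futures: F* = S·e^(carry·T), with carry = (r_JPY − r_GBP) = 0.0169 − 0.0808 = -0.0639
F* = 205.67 · e^(-0.0639 × 7/12) = 205.67 · e^-0.037275 = 205.67 × 0.963411 = 198.1447
Market 202.44 > fair 198.1447: forward overpriced → cash-and-carry (buy spot, short the forward).
At maturity, profit = |F_mkt − F*| = |202.44 − 198.1447| = 4.30 per GBP (in JPY)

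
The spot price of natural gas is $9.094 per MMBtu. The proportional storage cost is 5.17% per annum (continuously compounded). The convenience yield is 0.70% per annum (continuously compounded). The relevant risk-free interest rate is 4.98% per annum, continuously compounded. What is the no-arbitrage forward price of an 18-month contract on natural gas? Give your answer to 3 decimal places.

Net carry = r + u − y = 0.0498 + 0.0517 − 0.0070 = 0.0945
F = S·e^((r+u−y)T) = 9.094 · e^(0.0945 × 18/12) = 9.094 · e^0.141750
= 9.094 × 1.152289 = $10.479 per MMBtu

$10.479 per MMBtu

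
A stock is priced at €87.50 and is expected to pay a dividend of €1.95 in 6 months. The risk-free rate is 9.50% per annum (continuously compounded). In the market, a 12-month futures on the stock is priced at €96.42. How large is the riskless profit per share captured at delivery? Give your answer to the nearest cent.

PV(dividends) I = 1.95·e^(−0.0950·6/12) = 1.8595
Fair futures F* = (S − I)·e^(rT) = (87.50 − 1.8595)·e^0.095000 = 85.6405 × 1.099659 = 94.1753
Market €96.42 > fair 94.1753: forward overpriced → cash-and-carry (borrow at r, buy the stock and collect the dividends, short the forward).
Profit at T = |F_mkt − F*| = |96.42 − 94.1753| = €2.24 per share

€2.24 per share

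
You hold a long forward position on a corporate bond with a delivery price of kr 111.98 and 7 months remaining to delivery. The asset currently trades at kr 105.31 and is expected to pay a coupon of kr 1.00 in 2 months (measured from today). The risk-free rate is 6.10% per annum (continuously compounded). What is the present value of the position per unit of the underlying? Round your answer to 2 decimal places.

PV(remaining coupons) I = 1.00·e^(−0.0610·2/12) = 0.9899
Current forward F = (S − I)·e^(rT) = (105.31 − 0.9899)·e^(0.0610·7/12) = 104.3201 × 1.036224 = 108.0990
Value (long) = (F − K)·e^(−rT) = (108.0990 − 111.98) × 0.965042 = -3.7453
Value = -kr 3.75

-kr 3.75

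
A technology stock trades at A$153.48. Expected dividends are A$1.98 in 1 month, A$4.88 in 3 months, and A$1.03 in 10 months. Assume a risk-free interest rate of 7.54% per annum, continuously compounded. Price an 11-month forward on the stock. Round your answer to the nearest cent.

A$156.19

PV(dividends) I = 1.98·e^(−0.0754·1/12) + 4.88·e^(−0.0754·3/12) + 1.03·e^(−0.0754·10/12)
I = 1.9676 + 4.7889 + 0.9673 = 7.7238
F = (S − I)·e^(rT) = (153.48 − 7.7238) · e^(0.0754·11/12)
= 145.7562 · e^0.069117 = 145.7562 × 1.071562 = A$156.19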